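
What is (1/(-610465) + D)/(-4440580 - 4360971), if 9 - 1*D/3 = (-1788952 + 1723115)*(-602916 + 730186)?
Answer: -1395036005253964/488458075565 ≈ -2856.0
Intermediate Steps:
D = 25137224997 (D = 27 - 3*(-1788952 + 1723115)*(-602916 + 730186) = 27 - (-197511)*127270 = 27 - 3*(-8379074990) = 27 + 25137224970 = 25137224997)
(1/(-610465) + D)/(-4440580 - 4360971) = (1/(-610465) + 25137224997)/(-4440580 - 4360971) = (-1/610465 + 25137224997)/(-8801551) = (15345396057793604/610465)*(-1/8801551) = -1395036005253964/488458075565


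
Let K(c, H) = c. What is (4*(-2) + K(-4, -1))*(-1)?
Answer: 12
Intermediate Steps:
(4*(-2) + K(-4, -1))*(-1) = (4*(-2) - 4)*(-1) = (-8 - 4)*(-1) = -12*(-1) = 12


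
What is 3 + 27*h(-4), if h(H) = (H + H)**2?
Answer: 1731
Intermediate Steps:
h(H) = 4*H**2 (h(H) = (2*H)**2 = 4*H**2)
3 + 27*h(-4) = 3 + 27*(4*(-4)**2) = 3 + 27*(4*16) = 3 + 27*64 = 3 + 1728 = 1731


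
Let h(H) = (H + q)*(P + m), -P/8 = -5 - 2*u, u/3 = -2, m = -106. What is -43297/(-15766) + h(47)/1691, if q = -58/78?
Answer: -584062705/346583978 ≈ -1.6852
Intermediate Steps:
u = -6 (u = 3*(-2) = -6)
q = -29/39 (q = -58*1/78 = -29/39 ≈ -0.74359)
P = -56 (P = -8*(-5 - 2*(-6)) = -8*(-5 + 12) = -8*7 = -56)
h(H) = 1566/13 - 162*H (h(H) = (H - 29/39)*(-56 - 106) = (-29/39 + H)*(-162) = 1566/13 - 162*H)
-43297/(-15766) + h(47)/1691 = -43297/(-15766) + (1566/13 - 162*47)/1691 = -43297*(-1/15766) + (1566/13 - 7614)*(1/1691) = 43297/15766 - 97416/13*1/1691 = 43297/15766 - 97416/21983 = -584062705/346583978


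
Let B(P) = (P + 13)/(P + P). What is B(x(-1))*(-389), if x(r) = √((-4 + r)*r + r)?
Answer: -5835/4 ≈ -1458.8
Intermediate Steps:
x(r) = √(r + r*(-4 + r)) (x(r) = √(r*(-4 + r) + r) = √(r + r*(-4 + r)))
B(P) = (13 + P)/(2*P) (B(P) = (13 + P)/((2*P)) = (13 + P)*(1/(2*P)) = (13 + P)/(2*P))
B(x(-1))*(-389) = ((13 + √(-(-3 - 1)))/(2*(√(-(-3 - 1)))))*(-389) = ((13 + √(-1*(-4)))/(2*(√(-1*(-4)))))*(-389) = ((13 + √4)/(2*(√4)))*(-389) = ((½)*(13 + 2)/2)*(-389) = ((½)*(½)*15)*(-389) = (15/4)*(-389) = -5835/4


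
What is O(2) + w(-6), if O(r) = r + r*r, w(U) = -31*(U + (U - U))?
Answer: 192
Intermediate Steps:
w(U) = -31*U (w(U) = -31*(U + 0) = -31*U)
O(r) = r + r**2
O(2) + w(-6) = 2*(1 + 2) - 31*(-6) = 2*3 + 186 = 6 + 186 = 192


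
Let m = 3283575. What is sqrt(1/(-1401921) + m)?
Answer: sqrt(717053423376854406)/467307 ≈ 1812.1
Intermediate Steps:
sqrt(1/(-1401921) + m) = sqrt(1/(-1401921) + 3283575) = sqrt(-1/1401921 + 3283575) = sqrt(4603312747574/1401921) = sqrt(717053423376854406)/467307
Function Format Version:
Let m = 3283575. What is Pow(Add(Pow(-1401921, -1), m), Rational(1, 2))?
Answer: Mul(Rational(1, 467307), Pow(717053423376854406, Rational(1, 2))) ≈ 1812.1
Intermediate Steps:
Pow(Add(Pow(-1401921, -1), m), Rational(1, 2)) = Pow(Add(Pow(-1401921, -1), 3283575), Rational(1, 2)) = Pow(Add(Rational(-1, 1401921), 3283575), Rational(1, 2)) = Pow(Rational(4603312747574, 1401921), Rational(1, 2)) = Mul(Rational(1, 467307), Pow(717053423376854406, Rational(1, 2)))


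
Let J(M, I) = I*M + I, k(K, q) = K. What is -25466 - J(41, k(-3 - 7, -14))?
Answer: -25046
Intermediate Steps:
J(M, I) = I + I*M
-25466 - J(41, k(-3 - 7, -14)) = -25466 - (-3 - 7)*(1 + 41) = -25466 - (-10)*42 = -25466 - 1*(-420) = -25466 + 420 = -25046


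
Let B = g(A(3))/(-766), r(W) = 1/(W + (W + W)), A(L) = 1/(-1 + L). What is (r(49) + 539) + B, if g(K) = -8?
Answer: 30347210/56301 ≈ 539.02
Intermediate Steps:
r(W) = 1/(3*W) (r(W) = 1/(W + 2*W) = 1/(3*W))
B = 4/383 (B = -8/(-766) = -8*(-1/766) = 4/383 ≈ 0.010444)
(r(49) + 539) + B = ((1/3)/49 + 539) + 4/383 = ((1/3)*(1/49) + 539) + 4/383 = (1/147 + 539) + 4/383 = 79234/147 + 4/383 = 30347210/56301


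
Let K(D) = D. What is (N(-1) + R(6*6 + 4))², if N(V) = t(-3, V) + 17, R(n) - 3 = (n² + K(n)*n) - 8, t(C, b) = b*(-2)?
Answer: 10329796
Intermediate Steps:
t(C, b) = -2*b
R(n) = -5 + 2*n² (R(n) = 3 + ((n² + n*n) - 8) = 3 + ((n² + n²) - 8) = 3 + (2*n² - 8) = 3 + (-8 + 2*n²) = -5 + 2*n²)
N(V) = 17 - 2*V (N(V) = -2*V + 17 = 17 - 2*V)
(N(-1) + R(6*6 + 4))² = ((17 - 2*(-1)) + (-5 + 2*(6*6 + 4)²))² = ((17 + 2) + (-5 + 2*(36 + 4)²))² = (19 + (-5 + 2*40²))² = (19 + (-5 + 2*1600))² = (19 + (-5 + 3200))² = (19 + 3195)² = 3214² = 10329796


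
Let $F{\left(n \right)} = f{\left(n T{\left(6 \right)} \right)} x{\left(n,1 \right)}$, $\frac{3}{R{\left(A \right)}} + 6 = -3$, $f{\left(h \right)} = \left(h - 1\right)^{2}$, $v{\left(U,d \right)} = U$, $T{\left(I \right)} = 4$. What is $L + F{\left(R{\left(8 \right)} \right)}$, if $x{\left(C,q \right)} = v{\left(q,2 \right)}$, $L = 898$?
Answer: $\frac{8131}{9} \approx 903.44$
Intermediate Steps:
$x{\left(C,q \right)} = q$
$f{\left(h \right)} = \left(-1 + h\right)^{2}$
$R{\left(A \right)} = - \frac{1}{3}$ ($R{\left(A \right)} = \frac{3}{-6 - 3} = \frac{3}{-9} = 3 \left(- \frac{1}{9}\right) = - \frac{1}{3}$)
$F{\left(n \right)} = \left(-1 + 4 n\right)^{2}$ ($F{\left(n \right)} = \left(-1 + n 4\right)^{2} \cdot 1 = \left(-1 + 4 n\right)^{2} \cdot 1 = \left(-1 + 4 n\right)^{2}$)
$L + F{\left(R{\left(8 \right)} \right)} = 898 + \left(-1 + 4 \left(- \frac{1}{3}\right)\right)^{2} = 898 + \left(-1 - \frac{4}{3}\right)^{2} = 898 + \left(- \frac{7}{3}\right)^{2} = 898 + \frac{49}{9} = \frac{8131}{9}$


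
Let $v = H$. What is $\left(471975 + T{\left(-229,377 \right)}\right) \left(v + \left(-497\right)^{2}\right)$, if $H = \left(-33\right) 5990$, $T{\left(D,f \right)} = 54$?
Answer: $23289438831$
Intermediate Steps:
$H = -197670$
$v = -197670$
$\left(471975 + T{\left(-229,377 \right)}\right) \left(v + \left(-497\right)^{2}\right) = \left(471975 + 54\right) \left(-197670 + \left(-497\right)^{2}\right) = 472029 \left(-197670 + 247009\right) = 472029 \cdot 49339 = 23289438831$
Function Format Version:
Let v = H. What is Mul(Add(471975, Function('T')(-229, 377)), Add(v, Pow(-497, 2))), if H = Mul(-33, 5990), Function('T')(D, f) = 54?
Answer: 23289438831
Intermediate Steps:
H = -197670
v = -197670
Mul(Add(471975, Function('T')(-229, 377)), Add(v, Pow(-497, 2))) = Mul(Add(471975, 54), Add(-197670, Pow(-497, 2))) = Mul(472029, Add(-197670, 247009)) = Mul(472029, 49339) = 23289438831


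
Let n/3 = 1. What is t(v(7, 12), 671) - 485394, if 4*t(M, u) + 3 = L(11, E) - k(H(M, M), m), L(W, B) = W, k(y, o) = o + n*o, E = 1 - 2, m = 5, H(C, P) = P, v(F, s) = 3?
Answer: -485397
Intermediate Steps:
n = 3 (n = 3*1 = 3)
E = -1
k(y, o) = 4*o (k(y, o) = o + 3*o = 4*o)
t(M, u) = -3 (t(M, u) = -¾ + (11 - 4*5)/4 = -¾ + (11 - 1*20)/4 = -¾ + (11 - 20)/4 = -¾ + (¼)*(-9) = -¾ - 9/4 = -3)
t(v(7, 12), 671) - 485394 = -3 - 485394 = -485397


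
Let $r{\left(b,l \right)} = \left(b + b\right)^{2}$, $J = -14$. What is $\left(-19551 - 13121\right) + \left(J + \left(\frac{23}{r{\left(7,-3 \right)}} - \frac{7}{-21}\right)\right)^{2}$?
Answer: $- \frac{11232674879}{345744} \approx -32488.0$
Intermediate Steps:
$r{\left(b,l \right)} = 4 b^{2}$ ($r{\left(b,l \right)} = \left(2 b\right)^{2} = 4 b^{2}$)
$\left(-19551 - 13121\right) + \left(J + \left(\frac{23}{r{\left(7,-3 \right)}} - \frac{7}{-21}\right)\right)^{2} = \left(-19551 - 13121\right) + \left(-14 + \left(\frac{23}{4 \cdot 7^{2}} - \frac{7}{-21}\right)\right)^{2} = -32672 + \left(-14 + \left(\frac{23}{4 \cdot 49} - - \frac{1}{3}\right)\right)^{2} = -32672 + \left(-14 + \left(\frac{23}{196} + \frac{1}{3}\right)\right)^{2} = -32672 + \left(-14 + \frac{265}{588}\right)^{2} = -32672 + \left(- \frac{7967}{588}\right)^{2} = -32672 + \frac{63473089}{345744} = - \frac{11232674879}{345744}$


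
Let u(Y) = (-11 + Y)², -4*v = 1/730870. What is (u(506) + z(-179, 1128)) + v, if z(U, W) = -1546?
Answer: 711805986919/2923480 ≈ 2.4348e+5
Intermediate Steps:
v = -1/2923480 (v = -¼/730870 = -¼*1/730870 = -1/2923480 ≈ -3.4206e-7)
(u(506) + z(-179, 1128)) + v = ((-11 + 506)² - 1546) - 1/2923480 = (495² - 1546) - 1/2923480 = (245025 - 1546) - 1/2923480 = 243479 - 1/2923480 = 711805986919/2923480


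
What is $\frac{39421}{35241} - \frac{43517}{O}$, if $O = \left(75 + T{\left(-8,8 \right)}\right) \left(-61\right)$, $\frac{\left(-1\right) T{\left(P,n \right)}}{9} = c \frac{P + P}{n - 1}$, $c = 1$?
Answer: $\frac{4114603256}{479383323} \approx 8.5831$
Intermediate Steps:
$T{\left(P,n \right)} = - \frac{18 P}{-1 + n}$ ($T{\left(P,n \right)} = - 9 \cdot 1 \frac{P + P}{n - 1} = - 9 \cdot 1 \frac{2 P}{-1 + n} = - 9 \frac{2 P}{-1 + n} = - \frac{18 P}{-1 + n}$)
$O = - \frac{40809}{7}$ ($O = \left(75 - - \frac{144}{-1 + 8}\right) \left(-61\right) = \left(75 - - \frac{144}{7}\right) \left(-61\right) = \left(75 - \left(-144\right) \frac{1}{7}\right) \left(-61\right) = \left(75 + \frac{144}{7}\right) \left(-61\right) = \frac{669}{7} \left(-61\right) = - \frac{40809}{7} \approx -5829.9$)
$\frac{39421}{35241} - \frac{43517}{O} = \frac{39421}{35241} - \frac{43517}{- \frac{40809}{7}} = 39421 \cdot \frac{1}{35241} - - \frac{304619}{40809} = \frac{39421}{35241} + \frac{304619}{40809} = \frac{4114603256}{479383323}$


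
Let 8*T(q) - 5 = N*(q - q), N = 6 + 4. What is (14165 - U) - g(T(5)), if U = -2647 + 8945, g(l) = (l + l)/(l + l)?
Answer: 7866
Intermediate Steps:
N = 10
T(q) = 5/8 (T(q) = 5/8 + (10*(q - q))/8 = 5/8 + (10*0)/8 = 5/8 + (⅛)*0 = 5/8 + 0 = 5/8)
g(l) = 1 (g(l) = (2*l)/((2*l)) = (2*l)*(1/(2*l)) = 1)
U = 6298
(14165 - U) - g(T(5)) = (14165 - 1*6298) - 1*1 = (14165 - 6298) - 1 = 7867 - 1 = 7866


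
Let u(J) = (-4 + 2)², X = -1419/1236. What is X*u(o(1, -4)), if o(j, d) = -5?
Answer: -473/103 ≈ -4.5922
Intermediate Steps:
X = -473/412 (X = -1419*1/1236 = -473/412 ≈ -1.1481)
u(J) = 4 (u(J) = (-2)² = 4)
X*u(o(1, -4)) = -473/412*4 = -473/103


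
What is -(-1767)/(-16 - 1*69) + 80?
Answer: 5033/85 ≈ 59.212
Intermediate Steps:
-(-1767)/(-16 - 1*69) + 80 = -(-1767)/(-16 - 69) + 80 = -(-1767)/(-85) + 80 = -(-1767)*(-1)/85 + 80 = -93*19/85 + 80 = -1767/85 + 80 = 5033/85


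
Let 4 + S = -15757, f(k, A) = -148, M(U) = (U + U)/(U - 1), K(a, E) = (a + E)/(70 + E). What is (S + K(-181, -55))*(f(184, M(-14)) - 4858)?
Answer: 1184674906/15 ≈ 7.8978e+7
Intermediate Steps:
K(a, E) = (E + a)/(70 + E)
M(U) = 2*U/(-1 + U) (M(U) = (2*U)/(-1 + U) = 2*U/(-1 + U))
S = -15761 (S = -4 - 15757 = -15761)
(S + K(-181, -55))*(f(184, M(-14)) - 4858) = (-15761 + (-55 - 181)/(70 - 55))*(-148 - 4858) = (-15761 - 236/15)*(-5006) = -236651/15*(-5006) = 1184674906/15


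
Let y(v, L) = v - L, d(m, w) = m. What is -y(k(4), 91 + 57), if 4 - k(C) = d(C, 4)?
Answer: 148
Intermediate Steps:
k(C) = 4 - C
-y(k(4), 91 + 57) = -((4 - 1*4) - (91 + 57)) = -((4 - 4) - 1*148) = -(0 - 148) = -1*(-148) = 148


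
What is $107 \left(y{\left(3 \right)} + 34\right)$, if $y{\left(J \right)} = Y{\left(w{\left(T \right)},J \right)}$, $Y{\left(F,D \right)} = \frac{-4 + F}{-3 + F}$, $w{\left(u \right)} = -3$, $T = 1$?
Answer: $\frac{22577}{6} \approx 3762.8$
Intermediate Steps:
$Y{\left(F,D \right)} = \frac{-4 + F}{-3 + F}$
$y{\left(J \right)} = \frac{7}{6}$ ($y{\left(J \right)} = \frac{-4 - 3}{-3 - 3} = \frac{1}{-6} \left(-7\right) = \left(- \frac{1}{6}\right) \left(-7\right) = \frac{7}{6}$)
$107 \left(y{\left(3 \right)} + 34\right) = 107 \left(\frac{7}{6} + 34\right) = 107 \cdot \frac{211}{6} = \frac{22577}{6}$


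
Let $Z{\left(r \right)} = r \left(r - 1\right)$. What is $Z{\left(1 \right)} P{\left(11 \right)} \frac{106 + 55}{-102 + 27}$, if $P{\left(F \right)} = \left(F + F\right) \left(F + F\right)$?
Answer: $0$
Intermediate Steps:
$Z{\left(r \right)} = r \left(-1 + r\right)$
$P{\left(F \right)} = 4 F^{2}$ ($P{\left(F \right)} = 2 F 2 F = 4 F^{2}$)
$Z{\left(1 \right)} P{\left(11 \right)} \frac{106 + 55}{-102 + 27} = 1 \left(-1 + 1\right) 4 \cdot 11^{2} \frac{106 + 55}{-102 + 27} = 1 \cdot 0 \cdot 4 \cdot 121 \frac{161}{-75} = 0 \cdot 484 \cdot 161 \left(- \frac{1}{75}\right) = 0 \left(- \frac{161}{75}\right) = 0$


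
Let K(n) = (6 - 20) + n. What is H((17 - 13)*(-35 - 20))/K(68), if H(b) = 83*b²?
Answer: 2008600/27 ≈ 74393.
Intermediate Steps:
K(n) = -14 + n
H((17 - 13)*(-35 - 20))/K(68) = (83*((17 - 13)*(-35 - 20))²)/(-14 + 68) = (83*(4*(-55))²)/54 = (83*(-220)²)*(1/54) = (83*48400)*(1/54) = 4017200*(1/54) = 2008600/27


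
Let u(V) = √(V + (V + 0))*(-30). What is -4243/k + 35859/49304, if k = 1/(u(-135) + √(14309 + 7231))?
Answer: 3*(-9223490086480 + 11953*√5385 + 537885*I*√30)/(49304*(√5385 + 45*I*√30)) ≈ -6.2272e+5 + 2.0916e+6*I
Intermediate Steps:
u(V) = -30*√2*√V (u(V) = √(V + V)*(-30) = √(2*V)*(-30) = (√2*√V)*(-30) = -30*√2*√V)
k = 1/(2*√5385 - 90*I*√30) (k = 1/(-30*√2*√(-135) + √(14309 + 7231)) = 1/(-30*√2*3*I*√15 + √21540) = 1/(-90*I*√30 + 2*√5385) = 1/(2*√5385 - 90*I*√30) ≈ 0.00055479 + 0.0018634*I)
-4243/k + 35859/49304 = -4243/(√5385/132270 + 3*I*√30/8818) + 35859/49304 = 35859/49304 - 4243/(√5385/132270 + 3*I*√30/8818)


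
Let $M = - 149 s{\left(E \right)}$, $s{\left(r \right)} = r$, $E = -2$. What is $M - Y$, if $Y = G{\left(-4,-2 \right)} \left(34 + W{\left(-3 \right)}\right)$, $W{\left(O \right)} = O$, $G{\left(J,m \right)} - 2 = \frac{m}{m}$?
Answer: $205$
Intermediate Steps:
$G{\left(J,m \right)} = 3$ ($G{\left(J,m \right)} = 2 + \frac{m}{m} = 2 + 1 = 3$)
$M = 298$ ($M = - 149 \left(-2\right) = \left(-1\right) \left(-298\right) = 298$)
$Y = 93$ ($Y = 3 \left(34 - 3\right) = 3 \cdot 31 = 93$)
$M - Y = 298 - 93 = 205$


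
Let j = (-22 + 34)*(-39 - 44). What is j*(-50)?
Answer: 49800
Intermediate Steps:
j = -996 (j = 12*(-83) = -996)
j*(-50) = -996*(-50) = 49800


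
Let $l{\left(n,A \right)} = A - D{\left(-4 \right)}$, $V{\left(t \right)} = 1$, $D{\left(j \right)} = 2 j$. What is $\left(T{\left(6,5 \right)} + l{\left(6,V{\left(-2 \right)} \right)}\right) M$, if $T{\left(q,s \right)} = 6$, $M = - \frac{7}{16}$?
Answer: $- \frac{105}{16} \approx -6.5625$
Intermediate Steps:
$M = - \frac{7}{16}$ ($M = \left(-7\right) \frac{1}{16} = - \frac{7}{16} \approx -0.4375$)
$l{\left(n,A \right)} = 8 + A$ ($l{\left(n,A \right)} = A - 2 \left(-4\right) = A - -8 = A + 8 = 8 + A$)
$\left(T{\left(6,5 \right)} + l{\left(6,V{\left(-2 \right)} \right)}\right) M = \left(6 + \left(8 + 1\right)\right) \left(- \frac{7}{16}\right) = \left(6 + 9\right) \left(- \frac{7}{16}\right) = 15 \left(- \frac{7}{16}\right) = - \frac{105}{16}$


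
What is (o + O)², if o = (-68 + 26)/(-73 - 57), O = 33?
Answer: 4691556/4225 ≈ 1110.4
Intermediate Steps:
o = 21/65 (o = -42/(-130) = -42*(-1/130) = 21/65 ≈ 0.32308)
(o + O)² = (21/65 + 33)² = (2166/65)² = 4691556/4225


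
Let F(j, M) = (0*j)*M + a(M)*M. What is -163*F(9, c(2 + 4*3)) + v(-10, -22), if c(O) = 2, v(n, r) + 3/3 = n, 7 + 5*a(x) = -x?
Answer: 2879/5 ≈ 575.80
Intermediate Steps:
a(x) = -7/5 - x/5 (a(x) = -7/5 + (-x)/5 = -7/5 - x/5)
v(n, r) = -1 + n
F(j, M) = M*(-7/5 - M/5) (F(j, M) = (0*j)*M + (-7/5 - M/5)*M = 0*M + M*(-7/5 - M/5) = 0 + M*(-7/5 - M/5) = M*(-7/5 - M/5))
-163*F(9, c(2 + 4*3)) + v(-10, -22) = -(-163)*2*(7 + 2)/5 + (-1 - 10) = -(-163)*2*9/5 - 11 = -163*(-18/5) - 11 = 2934/5 - 11 = 2879/5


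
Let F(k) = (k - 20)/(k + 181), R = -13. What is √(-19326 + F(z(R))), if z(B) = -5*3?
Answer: I*√532553066/166 ≈ 139.02*I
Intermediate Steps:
z(B) = -15
F(k) = (-20 + k)/(181 + k)
√(-19326 + F(z(R))) = √(-19326 + (-20 - 15)/(181 - 15)) = √(-19326 - 35/166) = √(-3208151/166) = I*√532553066/166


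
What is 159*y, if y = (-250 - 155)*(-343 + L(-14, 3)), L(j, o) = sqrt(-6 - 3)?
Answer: 22087485 - 193185*I ≈ 2.2087e+7 - 1.9319e+5*I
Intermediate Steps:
L(j, o) = 3*I (L(j, o) = sqrt(-9) = 3*I)
y = 138915 - 1215*I (y = (-250 - 155)*(-343 + 3*I) = -405*(-343 + 3*I) = 138915 - 1215*I ≈ 1.3892e+5 - 1215.0*I)
159*y = 159*(138915 - 1215*I) = 22087485 - 193185*I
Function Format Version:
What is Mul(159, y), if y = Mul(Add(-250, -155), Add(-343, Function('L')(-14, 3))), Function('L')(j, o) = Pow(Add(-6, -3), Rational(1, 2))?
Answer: Add(22087485, Mul(-193185, I)) ≈ Add(2.2087e+7, Mul(-1.9319e+5, I))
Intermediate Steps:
Function('L')(j, o) = Mul(3, I) (Function('L')(j, o) = Pow(-9, Rational(1, 2)) = Mul(3, I))
y = Add(138915, Mul(-1215, I)) (y = Mul(Add(-250, -155), Add(-343, Mul(3, I))) = Mul(-405, Add(-343, Mul(3, I))) = Add(138915, Mul(-1215, I)) ≈ Add(1.3892e+5, Mul(-1215.0, I)))
Mul(159, y) = Mul(159, Add(138915, Mul(-1215, I))) = Add(22087485, Mul(-193185, I))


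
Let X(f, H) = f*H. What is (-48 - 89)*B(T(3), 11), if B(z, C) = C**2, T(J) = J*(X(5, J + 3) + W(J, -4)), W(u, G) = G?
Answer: -16577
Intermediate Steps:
X(f, H) = H*f
T(J) = J*(11 + 5*J) (T(J) = J*((J + 3)*5 - 4) = J*((3 + J)*5 - 4) = J*((15 + 5*J) - 4) = J*(11 + 5*J))
(-48 - 89)*B(T(3), 11) = (-48 - 89)*11**2 = -137*121 = -16577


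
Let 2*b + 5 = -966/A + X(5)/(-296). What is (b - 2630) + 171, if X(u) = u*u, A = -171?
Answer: -82966969/33744 ≈ -2458.7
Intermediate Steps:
X(u) = u²
b = 9527/33744 (b = -5/2 + (-966/(-171) + 5²/(-296))/2 = -5/2 + (-966*(-1/171) + 25*(-1/296))/2 = -5/2 + (322/57 - 25/296)/2 = -5/2 + (½)*(93887/16872) = -5/2 + 93887/33744 = 9527/33744 ≈ 0.28233)
(b - 2630) + 171 = (9527/33744 - 2630) + 171 = -88737193/33744 + 171 = -82966969/33744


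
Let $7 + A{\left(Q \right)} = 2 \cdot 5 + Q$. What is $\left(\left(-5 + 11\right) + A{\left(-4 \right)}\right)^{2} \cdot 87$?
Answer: $2175$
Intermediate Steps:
$A{\left(Q \right)} = 3 + Q$ ($A{\left(Q \right)} = -7 + \left(2 \cdot 5 + Q\right) = -7 + \left(10 + Q\right) = 3 + Q$)
$\left(\left(-5 + 11\right) + A{\left(-4 \right)}\right)^{2} \cdot 87 = \left(\left(-5 + 11\right) + \left(3 - 4\right)\right)^{2} \cdot 87 = \left(6 - 1\right)^{2} \cdot 87 = 5^{2} \cdot 87 = 25 \cdot 87 = 2175$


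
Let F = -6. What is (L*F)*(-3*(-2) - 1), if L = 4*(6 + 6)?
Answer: -1440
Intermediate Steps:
L = 48 (L = 4*12 = 48)
(L*F)*(-3*(-2) - 1) = (48*(-6))*(-3*(-2) - 1) = -288*(6 - 1) = -288*5 = -1440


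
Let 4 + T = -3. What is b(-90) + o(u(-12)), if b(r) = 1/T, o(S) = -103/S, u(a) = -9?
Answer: 712/63 ≈ 11.302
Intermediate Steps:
T = -7 (T = -4 - 3 = -7)
b(r) = -⅐ (b(r) = 1/(-7) = -⅐)
b(-90) + o(u(-12)) = -⅐ - 103/(-9) = -⅐ - 103*(-⅑) = -⅐ + 103/9 = 712/63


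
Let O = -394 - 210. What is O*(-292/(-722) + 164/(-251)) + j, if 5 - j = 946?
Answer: -71639919/90611 ≈ -790.63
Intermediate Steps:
O = -604
j = -941 (j = 5 - 1*946 = 5 - 946 = -941)
O*(-292/(-722) + 164/(-251)) + j = -604*(-292/(-722) + 164/(-251)) - 941 = -604*(-292*(-1/722) + 164*(-1/251)) - 941 = -604*(146/361 - 164/251) - 941 = -604*(-22558/90611) - 941 = 13625032/90611 - 941 = -71639919/90611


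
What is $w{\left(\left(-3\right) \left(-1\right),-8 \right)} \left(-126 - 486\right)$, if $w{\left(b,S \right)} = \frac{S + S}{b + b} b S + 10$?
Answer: $-45288$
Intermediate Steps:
$w{\left(b,S \right)} = 10 + S^{2}$ ($w{\left(b,S \right)} = \frac{2 S}{2 b} b S + 10 = 2 S \frac{1}{2 b} b S + 10 = \frac{S}{b} b S + 10 = S S + 10 = S^{2} + 10 = 10 + S^{2}$)
$w{\left(\left(-3\right) \left(-1\right),-8 \right)} \left(-126 - 486\right) = \left(10 + \left(-8\right)^{2}\right) \left(-126 - 486\right) = \left(10 + 64\right) \left(-612\right) = 74 \left(-612\right) = -45288$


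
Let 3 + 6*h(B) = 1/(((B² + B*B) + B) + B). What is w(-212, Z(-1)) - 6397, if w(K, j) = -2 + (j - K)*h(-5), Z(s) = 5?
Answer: -1561583/240 ≈ -6506.6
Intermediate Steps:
h(B) = -½ + 1/(6*(2*B + 2*B²)) (h(B) = -½ + 1/(6*(((B² + B*B) + B) + B)) = -½ + 1/(6*(((B² + B²) + B) + B)) = -½ + 1/(6*((2*B² + B) + B)) = -½ + 1/(6*((B + 2*B²) + B)) = -½ + 1/(6*(2*B + 2*B²)))
w(K, j) = -2 - 119*j/240 + 119*K/240 (w(K, j) = -2 + (j - K)*((1/12)*(1 - 6*(-5) - 6*(-5)²)/(-5*(1 - 5))) = -2 + (j - K)*((1/12)*(-⅕)*(1 + 30 - 6*25)/(-4)) = -2 + (j - K)*((1/12)*(-⅕)*(-¼)*(1 + 30 - 150)) = -2 + (j - K)*((1/12)*(-⅕)*(-¼)*(-119)) = -2 + (j - K)*(-119/240) = -2 + (-119*j/240 + 119*K/240) = -2 - 119*j/240 + 119*K/240)
w(-212, Z(-1)) - 6397 = (-2 - 119/240*5 + (119/240)*(-212)) - 6397 = (-2 - 119/48 - 6307/60) - 6397 = -26303/240 - 6397 = -1561583/240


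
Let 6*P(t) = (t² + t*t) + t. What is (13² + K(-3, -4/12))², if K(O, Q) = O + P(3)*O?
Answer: 96721/4 ≈ 24180.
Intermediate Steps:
P(t) = t²/3 + t/6 (P(t) = ((t² + t*t) + t)/6 = ((t² + t²) + t)/6 = (2*t² + t)/6 = (t + 2*t²)/6 = t²/3 + t/6)
K(O, Q) = 9*O/2 (K(O, Q) = O + ((⅙)*3*(1 + 2*3))*O = O + ((⅙)*3*(1 + 6))*O = O + ((⅙)*3*7)*O = O + 7*O/2 = 9*O/2)
(13² + K(-3, -4/12))² = (13² + (9/2)*(-3))² = (169 - 27/2)² = (311/2)² = 96721/4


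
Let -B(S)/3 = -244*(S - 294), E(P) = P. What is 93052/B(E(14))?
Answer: -23263/51240 ≈ -0.45400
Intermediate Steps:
B(S) = -215208 + 732*S (B(S) = -(-732)*(S - 294) = -(-732)*(-294 + S) = -3*(71736 - 244*S) = -215208 + 732*S)
93052/B(E(14)) = 93052/(-215208 + 732*14) = 93052/(-215208 + 10248) = 93052/(-204960) = 93052*(-1/204960) = -23263/51240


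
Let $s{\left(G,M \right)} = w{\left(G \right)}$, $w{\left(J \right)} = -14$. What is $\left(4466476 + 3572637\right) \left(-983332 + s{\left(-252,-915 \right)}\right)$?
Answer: $-7905229612098$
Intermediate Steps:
$s{\left(G,M \right)} = -14$
$\left(4466476 + 3572637\right) \left(-983332 + s{\left(-252,-915 \right)}\right) = \left(4466476 + 3572637\right) \left(-983332 - 14\right) = 8039113 \left(-983346\right) = -7905229612098$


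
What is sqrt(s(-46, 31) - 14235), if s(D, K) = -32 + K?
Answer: 2*I*sqrt(3559) ≈ 119.31*I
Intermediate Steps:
sqrt(s(-46, 31) - 14235) = sqrt((-32 + 31) - 14235) = sqrt(-1 - 14235) = sqrt(-14236) = 2*I*sqrt(3559)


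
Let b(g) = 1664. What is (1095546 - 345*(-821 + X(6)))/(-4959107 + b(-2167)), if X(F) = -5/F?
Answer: -2758157/9914886 ≈ -0.27818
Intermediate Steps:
(1095546 - 345*(-821 + X(6)))/(-4959107 + b(-2167)) = (1095546 - 345*(-821 - 5/6))/(-4959107 + 1664) = (1095546 - 345*(-821 - 5*⅙))/(-4957443) = (1095546 - 345*(-821 - ⅚))*(-1/4957443) = (1095546 - 345*(-4931/6))*(-1/4957443) = (1095546 + 567065/2)*(-1/4957443) = (2758157/2)*(-1/4957443) = -2758157/9914886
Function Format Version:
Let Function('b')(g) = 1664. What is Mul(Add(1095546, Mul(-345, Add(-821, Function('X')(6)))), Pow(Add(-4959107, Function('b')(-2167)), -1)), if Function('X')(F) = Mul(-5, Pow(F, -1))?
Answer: Rational(-2758157, 9914886) ≈ -0.27818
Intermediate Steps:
Mul(Add(1095546, Mul(-345, Add(-821, Function('X')(6)))), Pow(Add(-4959107, Function('b')(-2167)), -1)) = Mul(Add(1095546, Mul(-345, Add(-821, Mul(-5, Pow(6, -1))))), Pow(Add(-4959107, 1664), -1)) = Mul(Add(1095546, Mul(-345, Add(-821, Mul(-5, Rational(1, 6))))), Pow(-4957443, -1)) = Mul(Add(1095546, Mul(-345, Add(-821, Rational(-5, 6)))), Rational(-1, 4957443)) = Mul(Add(1095546, Mul(-345, Rational(-4931, 6))), Rational(-1, 4957443)) = Mul(Add(1095546, Rational(567065, 2)), Rational(-1, 4957443)) = Mul(Rational(2758157, 2), Rational(-1, 4957443)) = Rational(-2758157, 9914886)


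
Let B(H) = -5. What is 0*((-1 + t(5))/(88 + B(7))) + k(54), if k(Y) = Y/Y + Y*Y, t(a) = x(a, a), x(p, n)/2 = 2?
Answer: 2917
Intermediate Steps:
x(p, n) = 4 (x(p, n) = 2*2 = 4)
t(a) = 4
k(Y) = 1 + Y²
0*((-1 + t(5))/(88 + B(7))) + k(54) = 0*((-1 + 4)/(88 - 5)) + (1 + 54²) = 0*(3/83) + (1 + 2916) = 0*(3*(1/83)) + 2917 = 0*(3/83) + 2917 = 0 + 2917 = 2917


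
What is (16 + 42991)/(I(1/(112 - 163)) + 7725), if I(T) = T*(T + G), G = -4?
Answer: 111861207/20092930 ≈ 5.5672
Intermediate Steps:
I(T) = T*(-4 + T) (I(T) = T*(T - 4) = T*(-4 + T))
(16 + 42991)/(I(1/(112 - 163)) + 7725) = (16 + 42991)/((-4 + 1/(112 - 163))/(112 - 163) + 7725) = 43007/((-4 + 1/(-51))/(-51) + 7725) = 43007/(-(-4 - 1/51)/51 + 7725) = 43007/(-1/51*(-205/51) + 7725) = 43007/(205/2601 + 7725) = 43007/(20092930/2601) = 43007*(2601/20092930) = 111861207/20092930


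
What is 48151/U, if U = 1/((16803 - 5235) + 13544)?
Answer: 1209167912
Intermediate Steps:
U = 1/25112 (U = 1/(11568 + 13544) = 1/25112 ≈ 3.9822e-5)
48151/U = 48151/(1/25112) = 48151*25112 = 1209167912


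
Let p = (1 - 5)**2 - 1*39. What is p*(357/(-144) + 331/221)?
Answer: 239453/10608 ≈ 22.573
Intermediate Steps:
p = -23 (p = (-4)**2 - 39 = 16 - 39 = -23)
p*(357/(-144) + 331/221) = -23*(357/(-144) + 331/221) = -23*(357*(-1/144) + 331*(1/221)) = -23*(-119/48 + 331/221) = -23*(-10411/10608) = 239453/10608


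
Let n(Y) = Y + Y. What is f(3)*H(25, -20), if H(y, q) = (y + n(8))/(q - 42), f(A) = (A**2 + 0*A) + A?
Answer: -246/31 ≈ -7.9355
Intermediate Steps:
f(A) = A + A**2 (f(A) = (A**2 + 0) + A = A**2 + A = A + A**2)
n(Y) = 2*Y
H(y, q) = (16 + y)/(-42 + q) (H(y, q) = (y + 2*8)/(q - 42) = (y + 16)/(-42 + q) = (16 + y)/(-42 + q))
f(3)*H(25, -20) = (3*(1 + 3))*((16 + 25)/(-42 - 20)) = (3*4)*(41/(-62)) = 12*(-1/62*41) = 12*(-41/62) = -246/31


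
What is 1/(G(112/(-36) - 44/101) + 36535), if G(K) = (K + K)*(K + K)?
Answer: 826281/30229753039 ≈ 2.7333e-5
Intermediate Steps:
G(K) = 4*K² (G(K) = (2*K)*(2*K) = 4*K²)
1/(G(112/(-36) - 44/101) + 36535) = 1/(4*(112/(-36) - 44/101)² + 36535) = 1/(4*(112*(-1/36) - 44*1/101)² + 36535) = 1/(4*(-28/9 - 44/101)² + 36535) = 1/(4*(-3224/909)² + 36535) = 1/(4*(10394176/826281) + 36535) = 1/(41576704/826281 + 36535) = 1/(30229753039/826281) = 826281/30229753039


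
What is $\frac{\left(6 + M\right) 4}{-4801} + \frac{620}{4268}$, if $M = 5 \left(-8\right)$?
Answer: $\frac{889267}{5122667} \approx 0.17359$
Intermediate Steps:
$M = -40$
$\frac{\left(6 + M\right) 4}{-4801} + \frac{620}{4268} = \frac{\left(6 - 40\right) 4}{-4801} + \frac{620}{4268} = \left(-34\right) 4 \left(- \frac{1}{4801}\right) + 620 \cdot \frac{1}{4268} = \left(-136\right) \left(- \frac{1}{4801}\right) + \frac{155}{1067} = \frac{136}{4801} + \frac{155}{1067} = \frac{889267}{5122667}$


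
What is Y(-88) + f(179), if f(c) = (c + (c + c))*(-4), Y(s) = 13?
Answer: -2135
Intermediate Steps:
f(c) = -12*c (f(c) = (c + 2*c)*(-4) = (3*c)*(-4) = -12*c)
Y(-88) + f(179) = 13 - 12*179 = 13 - 2148 = -2135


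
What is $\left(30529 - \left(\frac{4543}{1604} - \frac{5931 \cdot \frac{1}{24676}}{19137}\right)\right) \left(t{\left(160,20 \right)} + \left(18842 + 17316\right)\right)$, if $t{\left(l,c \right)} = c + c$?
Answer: $\frac{17436873092853444300}{15780172451} \approx 1.105 \cdot 10^{9}$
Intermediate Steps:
$t{\left(l,c \right)} = 2 c$
$\left(30529 - \left(\frac{4543}{1604} - \frac{5931 \cdot \frac{1}{24676}}{19137}\right)\right) \left(t{\left(160,20 \right)} + \left(18842 + 17316\right)\right) = \left(30529 - \left(\frac{4543}{1604} - \frac{5931 \cdot \frac{1}{24676}}{19137}\right)\right) \left(2 \cdot 20 + \left(18842 + 17316\right)\right) = \left(30529 - \left(\frac{4543}{1604} - 5931 \cdot \frac{1}{24676} \cdot \frac{1}{19137}\right)\right) \left(40 + 36158\right) = \left(30529 + \left(\frac{5931}{24676} \cdot \frac{1}{19137} - \frac{4543}{1604}\right)\right) 36198 = \left(30529 + \left(\frac{1977}{157408204} - \frac{4543}{1604}\right)\right) 36198 = \left(30529 - \frac{44693893729}{15780172451}\right) 36198 = \frac{481708190862850}{15780172451} \cdot 36198 = \frac{17436873092853444300}{15780172451}$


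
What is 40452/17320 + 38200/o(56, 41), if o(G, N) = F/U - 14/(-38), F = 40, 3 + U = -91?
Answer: -147707042237/220830 ≈ -6.6887e+5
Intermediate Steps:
U = -94 (U = -3 - 91 = -94)
o(G, N) = -51/893 (o(G, N) = 40/(-94) - 14/(-38) = 40*(-1/94) - 14*(-1/38) = -20/47 + 7/19 = -51/893)
40452/17320 + 38200/o(56, 41) = 40452/17320 + 38200/(-51/893) = 40452*(1/17320) + 38200*(-893/51) = 10113/4330 - 34112600/51 = -147707042237/220830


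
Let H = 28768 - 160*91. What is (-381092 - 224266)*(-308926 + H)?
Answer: 178409899044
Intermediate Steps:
H = 14208 (H = 28768 - 14560 = 14208)
(-381092 - 224266)*(-308926 + H) = (-381092 - 224266)*(-308926 + 14208) = -605358*(-294718) = 178409899044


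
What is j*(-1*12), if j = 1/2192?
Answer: -3/548 ≈ -0.0054745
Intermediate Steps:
j = 1/2192 ≈ 0.00045620
j*(-1*12) = (-1*12)/2192 = (1/2192)*(-12) = -3/548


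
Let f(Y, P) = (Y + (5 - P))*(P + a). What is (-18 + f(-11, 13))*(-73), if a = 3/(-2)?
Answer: 34529/2 ≈ 17265.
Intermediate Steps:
a = -3/2 (a = -1/2*3 = -3/2 ≈ -1.5000)
f(Y, P) = (-3/2 + P)*(5 + Y - P) (f(Y, P) = (Y + (5 - P))*(P - 3/2) = (5 + Y - P)*(-3/2 + P) = (-3/2 + P)*(5 + Y - P))
(-18 + f(-11, 13))*(-73) = (-18 + (-15/2 - 1*13**2 - 3/2*(-11) + (13/2)*13 + 13*(-11)))*(-73) = (-18 + (-15/2 - 1*169 + 33/2 + 169/2 - 143))*(-73) = (-18 + (-15/2 - 169 + 33/2 + 169/2 - 143))*(-73) = (-18 - 437/2)*(-73) = -473/2*(-73) = 34529/2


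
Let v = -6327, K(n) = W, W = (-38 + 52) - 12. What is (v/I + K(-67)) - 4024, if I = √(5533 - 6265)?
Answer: -4022 + 2109*I*√183/122 ≈ -4022.0 + 233.85*I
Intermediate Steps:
W = 2 (W = 14 - 12 = 2)
K(n) = 2
I = 2*I*√183 (I = √(-732) = 2*I*√183 ≈ 27.056*I)
(v/I + K(-67)) - 4024 = (-6327*(-I*√183/366) + 2) - 4024 = (-(-2109)*I*√183/122 + 2) - 4024 = (2109*I*√183/122 + 2) - 4024 = (2 + 2109*I*√183/122) - 4024 = -4022 + 2109*I*√183/122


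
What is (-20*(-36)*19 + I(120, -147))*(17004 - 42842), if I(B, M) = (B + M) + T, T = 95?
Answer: -355220824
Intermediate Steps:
I(B, M) = 95 + B + M (I(B, M) = (B + M) + 95 = 95 + B + M)
(-20*(-36)*19 + I(120, -147))*(17004 - 42842) = (-20*(-36)*19 + (95 + 120 - 147))*(17004 - 42842) = (720*19 + 68)*(-25838) = (13680 + 68)*(-25838) = 13748*(-25838) = -355220824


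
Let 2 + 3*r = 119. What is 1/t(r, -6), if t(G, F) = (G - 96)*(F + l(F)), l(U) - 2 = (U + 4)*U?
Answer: -1/456 ≈ -0.0021930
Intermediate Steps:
r = 39 (r = -⅔ + (⅓)*119 = -⅔ + 119/3 = 39)
l(U) = 2 + U*(4 + U) (l(U) = 2 + (U + 4)*U = 2 + (4 + U)*U = 2 + U*(4 + U))
t(G, F) = (-96 + G)*(2 + F² + 5*F) (t(G, F) = (G - 96)*(F + (2 + F² + 4*F)) = (-96 + G)*(2 + F² + 5*F))
1/t(r, -6) = 1/(-192 - 480*(-6) - 96*(-6)² - 6*39 + 39*(2 + (-6)² + 4*(-6))) = 1/(-192 + 2880 - 96*36 - 234 + 39*(2 + 36 - 24)) = 1/(-192 + 2880 - 3456 - 234 + 39*14) = 1/(-192 + 2880 - 3456 - 234 + 546) = 1/(-456) = -1/456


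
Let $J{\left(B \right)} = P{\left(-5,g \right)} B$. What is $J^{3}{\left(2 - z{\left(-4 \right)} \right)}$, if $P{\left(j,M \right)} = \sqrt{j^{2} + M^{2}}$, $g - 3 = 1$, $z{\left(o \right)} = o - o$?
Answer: $328 \sqrt{41} \approx 2100.2$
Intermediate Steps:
$z{\left(o \right)} = 0$
$g = 4$ ($g = 3 + 1 = 4$)
$P{\left(j,M \right)} = \sqrt{M^{2} + j^{2}}$
$J{\left(B \right)} = B \sqrt{41}$ ($J{\left(B \right)} = \sqrt{4^{2} + \left(-5\right)^{2}} B = \sqrt{16 + 25} B = \sqrt{41} B = B \sqrt{41}$)
$J^{3}{\left(2 - z{\left(-4 \right)} \right)} = \left(\left(2 - 0\right) \sqrt{41}\right)^{3} = \left(\left(2 + 0\right) \sqrt{41}\right)^{3} = \left(2 \sqrt{41}\right)^{3} = 328 \sqrt{41}$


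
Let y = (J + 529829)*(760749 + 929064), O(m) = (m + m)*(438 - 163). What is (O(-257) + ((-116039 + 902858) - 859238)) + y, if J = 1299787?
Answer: 3091708688039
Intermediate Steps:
O(m) = 550*m (O(m) = (2*m)*275 = 550*m)
y = 3091708901808 (y = (1299787 + 529829)*(760749 + 929064) = 1829616*1689813 = 3091708901808)
(O(-257) + ((-116039 + 902858) - 859238)) + y = (550*(-257) + ((-116039 + 902858) - 859238)) + 3091708901808 = (-141350 + (786819 - 859238)) + 3091708901808 = (-141350 - 72419) + 3091708901808 = -213769 + 3091708901808 = 3091708688039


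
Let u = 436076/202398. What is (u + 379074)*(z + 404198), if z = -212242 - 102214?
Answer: 1147564689932296/33733 ≈ 3.4019e+10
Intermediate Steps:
u = 218038/101199 (u = 436076*(1/202398) = 218038/101199 ≈ 2.1545)
z = -314456
(u + 379074)*(z + 404198) = (218038/101199 + 379074)*(-314456 + 404198) = (38362127764/101199)*89742 = 1147564689932296/33733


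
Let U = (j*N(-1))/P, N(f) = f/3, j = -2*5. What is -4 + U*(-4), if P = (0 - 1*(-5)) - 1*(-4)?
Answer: -148/27 ≈ -5.4815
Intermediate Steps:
P = 9 (P = (0 + 5) + 4 = 5 + 4 = 9)
j = -10
N(f) = f/3 (N(f) = f*(⅓) = f/3)
U = 10/27 (U = -10*(-1)/3/9 = -10*(-⅓)*(⅑) = (10/3)*(⅑) = 10/27 ≈ 0.37037)
-4 + U*(-4) = -4 + (10/27)*(-4) = -4 - 40/27 = -148/27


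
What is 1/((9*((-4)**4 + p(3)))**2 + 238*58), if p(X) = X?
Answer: 1/5447365 ≈ 1.8357e-7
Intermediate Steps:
1/((9*((-4)**4 + p(3)))**2 + 238*58) = 1/((9*((-4)**4 + 3))**2 + 238*58) = 1/((9*(256 + 3))**2 + 13804) = 1/((9*259)**2 + 13804) = 1/(2331**2 + 13804) = 1/(5433561 + 13804) = 1/5447365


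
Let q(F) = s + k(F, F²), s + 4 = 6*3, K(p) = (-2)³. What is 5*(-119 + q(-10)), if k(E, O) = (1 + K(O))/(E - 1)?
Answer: -5740/11 ≈ -521.82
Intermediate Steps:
K(p) = -8
k(E, O) = -7/(-1 + E) (k(E, O) = (1 - 8)/(E - 1) = -7/(-1 + E))
s = 14 (s = -4 + 6*3 = -4 + 18 = 14)
q(F) = 14 - 7/(-1 + F)
5*(-119 + q(-10)) = 5*(-119 + 7*(-3 + 2*(-10))/(-1 - 10)) = 5*(-119 + 7*(-3 - 20)/(-11)) = 5*(-119 + 7*(-1/11)*(-23)) = 5*(-119 + 161/11) = 5*(-1148/11) = -5740/11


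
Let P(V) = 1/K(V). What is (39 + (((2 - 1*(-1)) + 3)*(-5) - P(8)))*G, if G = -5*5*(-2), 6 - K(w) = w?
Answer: 475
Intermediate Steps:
K(w) = 6 - w
P(V) = 1/(6 - V)
G = 50 (G = -25*(-2) = 50)
(39 + (((2 - 1*(-1)) + 3)*(-5) - P(8)))*G = (39 + (((2 - 1*(-1)) + 3)*(-5) - (-1)/(-6 + 8)))*50 = (39 + (((2 + 1) + 3)*(-5) - (-1)/2))*50 = (39 + ((3 + 3)*(-5) - (-1)/2))*50 = (39 + (6*(-5) - 1*(-1/2)))*50 = (39 + (-30 + 1/2))*50 = (39 - 59/2)*50 = (19/2)*50 = 475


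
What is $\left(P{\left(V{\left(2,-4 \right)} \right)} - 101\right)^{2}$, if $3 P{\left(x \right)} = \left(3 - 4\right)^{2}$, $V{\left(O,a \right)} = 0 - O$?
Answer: $\frac{91204}{9} \approx 10134.0$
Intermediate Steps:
$V{\left(O,a \right)} = - O$
$P{\left(x \right)} = \frac{1}{3}$ ($P{\left(x \right)} = \frac{\left(3 - 4\right)^{2}}{3} = \frac{\left(-1\right)^{2}}{3} = \frac{1}{3} \cdot 1 = \frac{1}{3}$)
$\left(P{\left(V{\left(2,-4 \right)} \right)} - 101\right)^{2} = \left(\frac{1}{3} - 101\right)^{2} = \left(- \frac{302}{3}\right)^{2} = \frac{91204}{9}$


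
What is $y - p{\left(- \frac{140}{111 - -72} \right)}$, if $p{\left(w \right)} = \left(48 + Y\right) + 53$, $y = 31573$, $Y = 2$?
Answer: $31470$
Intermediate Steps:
$p{\left(w \right)} = 103$ ($p{\left(w \right)} = \left(48 + 2\right) + 53 = 50 + 53 = 103$)
$y - p{\left(- \frac{140}{111 - -72} \right)} = 31573 - 103 = 31470$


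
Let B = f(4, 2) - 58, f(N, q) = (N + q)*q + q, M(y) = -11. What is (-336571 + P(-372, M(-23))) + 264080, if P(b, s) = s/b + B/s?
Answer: -26965153/372 ≈ -72487.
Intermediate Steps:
f(N, q) = q + q*(N + q) (f(N, q) = q*(N + q) + q = q + q*(N + q))
B = -44 (B = 2*(1 + 4 + 2) - 58 = 2*7 - 58 = 14 - 58 = -44)
P(b, s) = -44/s + s/b (P(b, s) = s/b - 44/s = -44/s + s/b)
(-336571 + P(-372, M(-23))) + 264080 = (-336571 + (-44/(-11) - 11/(-372))) + 264080 = (-336571 + (-44*(-1/11) - 11*(-1/372))) + 264080 = (-336571 + (4 + 11/372)) + 264080 = (-336571 + 1499/372) + 264080 = -125202913/372 + 264080 = -26965153/372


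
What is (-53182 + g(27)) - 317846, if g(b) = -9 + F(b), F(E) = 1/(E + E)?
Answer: -20035997/54 ≈ -3.7104e+5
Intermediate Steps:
F(E) = 1/(2*E)
g(b) = -9 + 1/(2*b)
(-53182 + g(27)) - 317846 = (-53182 + (-9 + (1/2)/27)) - 317846 = (-53182 + (-9 + (1/2)*(1/27))) - 317846 = (-53182 + (-9 + 1/54)) - 317846 = (-53182 - 485/54) - 317846 = -2872313/54 - 317846 = -20035997/54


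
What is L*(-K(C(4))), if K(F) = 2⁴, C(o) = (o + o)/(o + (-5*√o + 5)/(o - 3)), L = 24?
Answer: -384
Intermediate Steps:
C(o) = 2*o/(o + (5 - 5*√o)/(-3 + o)) (C(o) = (2*o)/(o + (5 - 5*√o)/(-3 + o)) = 2*o/(o + (5 - 5*√o)/(-3 + o)))
K(F) = 16
L*(-K(C(4))) = 24*(-1*16) = 24*(-16) = -384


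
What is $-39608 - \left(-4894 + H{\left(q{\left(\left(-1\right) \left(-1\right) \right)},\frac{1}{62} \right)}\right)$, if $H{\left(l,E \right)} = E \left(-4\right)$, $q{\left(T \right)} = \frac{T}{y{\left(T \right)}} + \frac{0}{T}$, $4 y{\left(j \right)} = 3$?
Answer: $- \frac{1076132}{31} \approx -34714.0$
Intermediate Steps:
$y{\left(j \right)} = \frac{3}{4}$ ($y{\left(j \right)} = \frac{1}{4} \cdot 3 = \frac{3}{4}$)
$q{\left(T \right)} = \frac{4 T}{3}$ ($q{\left(T \right)} = \frac{T}{\frac{3}{4}} + \frac{0}{T} = T \frac{4}{3} + 0 = \frac{4 T}{3} + 0 = \frac{4 T}{3}$)
$H{\left(l,E \right)} = - 4 E$
$-39608 - \left(-4894 + H{\left(q{\left(\left(-1\right) \left(-1\right) \right)},\frac{1}{62} \right)}\right) = -39608 + \left(4894 - - \frac{4}{62}\right) = -39608 + \left(4894 - \left(-4\right) \frac{1}{62}\right) = -39608 + \left(4894 - - \frac{2}{31}\right) = -39608 + \left(4894 + \frac{2}{31}\right) = -39608 + \frac{151716}{31} = - \frac{1076132}{31}$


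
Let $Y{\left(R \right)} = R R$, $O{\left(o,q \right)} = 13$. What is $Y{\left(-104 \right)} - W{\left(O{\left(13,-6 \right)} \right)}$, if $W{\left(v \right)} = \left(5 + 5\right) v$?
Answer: $10686$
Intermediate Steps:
$W{\left(v \right)} = 10 v$
$Y{\left(R \right)} = R^{2}$
$Y{\left(-104 \right)} - W{\left(O{\left(13,-6 \right)} \right)} = \left(-104\right)^{2} - 10 \cdot 13 = 10816 - 130 = 10686$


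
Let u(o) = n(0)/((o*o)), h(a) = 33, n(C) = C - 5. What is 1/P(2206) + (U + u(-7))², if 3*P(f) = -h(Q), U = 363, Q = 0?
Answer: 3478192363/26411 ≈ 1.3169e+5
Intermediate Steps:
n(C) = -5 + C
P(f) = -11 (P(f) = (-1*33)/3 = (⅓)*(-33) = -11)
u(o) = -5/o² (u(o) = (-5 + 0)/((o*o)) = -5/o²)
1/P(2206) + (U + u(-7))² = 1/(-11) + (363 - 5/(-7)²)² = -1/11 + (363 - 5*1/49)² = -1/11 + (363 - 5/49)² = -1/11 + (17782/49)² = -1/11 + 316199524/2401 = 3478192363/26411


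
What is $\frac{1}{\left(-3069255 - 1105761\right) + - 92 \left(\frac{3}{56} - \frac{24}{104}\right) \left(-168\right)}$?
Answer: $- \frac{13}{54310812} \approx -2.3936 \cdot 10^{-7}$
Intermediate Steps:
$\frac{1}{\left(-3069255 - 1105761\right) + - 92 \left(\frac{3}{56} - \frac{24}{104}\right) \left(-168\right)} = \frac{1}{\left(-3069255 - 1105761\right) + - 92 \left(3 \cdot \frac{1}{56} - \frac{3}{13}\right) \left(-168\right)} = \frac{1}{-4175016 + - 92 \left(\frac{3}{56} - \frac{3}{13}\right) \left(-168\right)} = \frac{1}{-4175016 + \left(-92\right) \left(- \frac{129}{728}\right) \left(-168\right)} = \frac{1}{-4175016 + \frac{2967}{182} \left(-168\right)} = \frac{1}{-4175016 - \frac{35604}{13}} = \frac{1}{- \frac{54310812}{13}} = - \frac{13}{54310812}$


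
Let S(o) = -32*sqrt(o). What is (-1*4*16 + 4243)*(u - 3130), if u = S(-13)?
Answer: -13080270 - 133728*I*sqrt(13) ≈ -1.308e+7 - 4.8216e+5*I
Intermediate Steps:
u = -32*I*sqrt(13) ≈ -115.38*I
(-1*4*16 + 4243)*(u - 3130) = (-1*4*16 + 4243)*(-32*I*sqrt(13) - 3130) = (-4*16 + 4243)*(-3130 - 32*I*sqrt(13)) = (-64 + 4243)*(-3130 - 32*I*sqrt(13)) = 4179*(-3130 - 32*I*sqrt(13)) = -13080270 - 133728*I*sqrt(13)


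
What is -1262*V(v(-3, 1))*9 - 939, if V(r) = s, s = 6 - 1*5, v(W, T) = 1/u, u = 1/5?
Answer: -12297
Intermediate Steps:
u = ⅕ ≈ 0.20000
v(W, T) = 5 (v(W, T) = 1/(⅕) = 5)
s = 1 (s = 6 - 5 = 1)
V(r) = 1
-1262*V(v(-3, 1))*9 - 939 = -1262*9 - 939 = -11358 - 939 = -12297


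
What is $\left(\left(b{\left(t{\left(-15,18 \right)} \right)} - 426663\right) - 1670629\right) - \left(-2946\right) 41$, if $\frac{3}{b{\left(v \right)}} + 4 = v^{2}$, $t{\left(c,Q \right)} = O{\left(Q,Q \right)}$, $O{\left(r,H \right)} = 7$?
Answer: $- \frac{29647589}{15} \approx -1.9765 \cdot 10^{6}$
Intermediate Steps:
$t{\left(c,Q \right)} = 7$
$b{\left(v \right)} = \frac{3}{-4 + v^{2}}$
$\left(\left(b{\left(t{\left(-15,18 \right)} \right)} - 426663\right) - 1670629\right) - \left(-2946\right) 41 = \left(\left(\frac{3}{-4 + 7^{2}} - 426663\right) - 1670629\right) - \left(-2946\right) 41 = \left(\left(\frac{3}{-4 + 49} - 426663\right) - 1670629\right) - -120786 = \left(\left(\frac{3}{45} - 426663\right) - 1670629\right) + 120786 = \left(\left(3 \cdot \frac{1}{45} - 426663\right) - 1670629\right) + 120786 = \left(\left(\frac{1}{15} - 426663\right) - 1670629\right) + 120786 = \left(- \frac{6399944}{15} - 1670629\right) + 120786 = - \frac{31459379}{15} + 120786 = - \frac{29647589}{15}$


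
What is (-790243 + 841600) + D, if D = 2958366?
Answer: 3009723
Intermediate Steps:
(-790243 + 841600) + D = (-790243 + 841600) + 2958366 = 51357 + 2958366 = 3009723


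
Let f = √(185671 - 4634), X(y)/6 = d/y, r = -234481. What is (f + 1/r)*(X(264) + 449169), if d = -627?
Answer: -1796619/937924 + 1796619*√181037/4 ≈ 1.9111e+8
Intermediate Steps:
X(y) = -3762/y (X(y) = 6*(-627/y) = -3762/y)
f = √181037 ≈ 425.48
(f + 1/r)*(X(264) + 449169) = (√181037 + 1/(-234481))*(-3762/264 + 449169) = (√181037 - 1/234481)*(-3762*1/264 + 449169) = (-1/234481 + √181037)*(-57/4 + 449169) = (-1/234481 + √181037)*(1796619/4) = -1796619/937924 + 1796619*√181037/4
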